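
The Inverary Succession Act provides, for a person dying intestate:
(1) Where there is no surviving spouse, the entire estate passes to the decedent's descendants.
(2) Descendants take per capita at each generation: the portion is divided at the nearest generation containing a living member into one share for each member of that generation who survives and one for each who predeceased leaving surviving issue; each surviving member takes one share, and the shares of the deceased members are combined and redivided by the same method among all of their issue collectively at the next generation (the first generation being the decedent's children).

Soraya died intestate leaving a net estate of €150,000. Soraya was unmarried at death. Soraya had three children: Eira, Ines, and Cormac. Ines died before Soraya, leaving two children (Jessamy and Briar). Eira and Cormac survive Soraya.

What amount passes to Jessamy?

The entire €150,000 passes to the descendants.
That amount (€150,000) is divided at the children's generation into 3 shares of €50,000. Eira and Cormac each take €50,000. The remaining share for the deceased Ines (€50,000) is carried to the next generation.
That pool (€50,000) is divided at the grandchildren's generation equally among Jessamy and Briar: €25,000 each.

Jessamy receives €25,000.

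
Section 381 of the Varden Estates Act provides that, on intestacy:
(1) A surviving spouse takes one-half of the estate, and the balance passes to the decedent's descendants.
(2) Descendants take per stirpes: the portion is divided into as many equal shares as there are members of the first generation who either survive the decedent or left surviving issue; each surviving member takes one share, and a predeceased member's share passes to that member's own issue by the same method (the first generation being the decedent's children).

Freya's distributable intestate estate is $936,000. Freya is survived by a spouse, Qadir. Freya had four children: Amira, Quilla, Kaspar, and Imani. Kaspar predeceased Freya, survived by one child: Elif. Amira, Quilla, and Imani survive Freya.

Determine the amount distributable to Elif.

Elif receives $117,000.

Qadir takes one-half of $936,000 = $468,000. The remaining $468,000 passes to the descendants.
The descendants' portion ($468,000) is divided into 4 shares of $117,000: Amira, Quilla, and Imani each take $117,000; Kaspar's $117,000 share passes to Kaspar's issue.
Kaspar's share ($117,000) passes entirely to Elif.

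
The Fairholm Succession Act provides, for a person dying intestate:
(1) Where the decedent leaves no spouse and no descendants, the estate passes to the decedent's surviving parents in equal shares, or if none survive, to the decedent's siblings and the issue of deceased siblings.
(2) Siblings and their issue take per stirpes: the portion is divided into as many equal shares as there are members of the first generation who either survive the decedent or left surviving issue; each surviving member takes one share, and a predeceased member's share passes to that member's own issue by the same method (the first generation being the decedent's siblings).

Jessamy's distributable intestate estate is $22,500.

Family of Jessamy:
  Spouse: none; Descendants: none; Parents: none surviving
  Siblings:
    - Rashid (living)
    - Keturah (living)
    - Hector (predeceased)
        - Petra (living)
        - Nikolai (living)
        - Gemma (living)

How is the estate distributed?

The entire $22,500 passes to the siblings and their issue.
That amount ($22,500) is divided into 3 shares of $7,500: Rashid and Keturah each take $7,500; Hector's $7,500 share passes to Hector's issue.
Hector's share ($7,500) is divided into 3 shares of $2,500: Petra, Nikolai, and Gemma each take $2,500.

Rashid: $7,500; Keturah: $7,500; Petra: $2,500; Nikolai: $2,500; Gemma: $2,500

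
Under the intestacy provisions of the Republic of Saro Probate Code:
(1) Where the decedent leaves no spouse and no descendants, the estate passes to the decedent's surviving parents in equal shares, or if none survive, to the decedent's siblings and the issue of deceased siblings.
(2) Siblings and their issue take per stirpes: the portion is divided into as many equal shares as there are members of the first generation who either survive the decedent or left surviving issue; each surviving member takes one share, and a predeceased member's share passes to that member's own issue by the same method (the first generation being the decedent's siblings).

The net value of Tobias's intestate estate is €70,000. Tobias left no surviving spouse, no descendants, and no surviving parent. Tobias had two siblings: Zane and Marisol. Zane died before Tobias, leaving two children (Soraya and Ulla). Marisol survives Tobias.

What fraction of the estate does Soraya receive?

The entire €70,000 passes to the siblings and their issue.
That amount (€70,000) is divided into 2 shares of €35,000: Marisol takes €35,000; Zane's €35,000 share passes to Zane's issue.
Zane's share (€35,000) is divided into 2 shares of €17,500: Soraya and Ulla each take €17,500.

Soraya receives 1/4 of the estate.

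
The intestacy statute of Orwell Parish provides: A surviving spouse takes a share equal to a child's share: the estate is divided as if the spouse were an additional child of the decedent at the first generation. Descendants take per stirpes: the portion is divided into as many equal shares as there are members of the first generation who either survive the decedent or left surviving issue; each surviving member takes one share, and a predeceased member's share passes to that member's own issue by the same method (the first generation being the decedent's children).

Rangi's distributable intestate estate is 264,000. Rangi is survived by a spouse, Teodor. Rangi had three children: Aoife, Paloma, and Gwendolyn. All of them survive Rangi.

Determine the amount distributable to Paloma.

Paloma receives 66,000.

The spouse counts as an additional share at the children's level, so there are 4 primary shares of 66,000. Teodor takes one such share (66,000).
The children's combined portion (198,000) is divided into 3 shares of 66,000: Aoife, Paloma, and Gwendolyn each take 66,000.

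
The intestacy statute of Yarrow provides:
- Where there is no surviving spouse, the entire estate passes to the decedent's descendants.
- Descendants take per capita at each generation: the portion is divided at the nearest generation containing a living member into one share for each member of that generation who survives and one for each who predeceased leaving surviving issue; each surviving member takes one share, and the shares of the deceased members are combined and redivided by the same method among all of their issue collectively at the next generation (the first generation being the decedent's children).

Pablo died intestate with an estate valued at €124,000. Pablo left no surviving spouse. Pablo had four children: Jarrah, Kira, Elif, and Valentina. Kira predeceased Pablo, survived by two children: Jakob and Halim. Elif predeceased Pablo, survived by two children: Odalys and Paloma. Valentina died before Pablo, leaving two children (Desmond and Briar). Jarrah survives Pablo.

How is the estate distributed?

Jarrah: €31,000; Jakob: €15,500; Halim: €15,500; Odalys: €15,500; Paloma: €15,500; Desmond: €15,500; Briar: €15,500

The entire €124,000 passes to the descendants.
That amount (€124,000) is divided at the children's generation into 4 shares of €31,000. Jarrah takes €31,000. The 3 shares of the deceased (Kira, Elif, and Valentina) are combined into a pool of €93,000.
That pool (€93,000) is divided at the grandchildren's generation equally among Jakob, Halim, Odalys, Paloma, Desmond, and Briar: €15,500 each.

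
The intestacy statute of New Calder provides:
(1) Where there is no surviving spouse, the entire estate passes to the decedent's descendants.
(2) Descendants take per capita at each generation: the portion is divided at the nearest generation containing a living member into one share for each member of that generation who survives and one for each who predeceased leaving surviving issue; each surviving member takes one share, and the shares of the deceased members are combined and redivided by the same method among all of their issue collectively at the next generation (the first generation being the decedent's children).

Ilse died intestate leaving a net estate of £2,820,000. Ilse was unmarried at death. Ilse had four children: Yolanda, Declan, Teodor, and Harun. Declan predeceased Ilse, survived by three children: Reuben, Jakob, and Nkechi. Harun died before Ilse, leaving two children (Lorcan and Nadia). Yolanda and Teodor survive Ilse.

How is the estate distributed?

Yolanda: £705,000; Reuben: £282,000; Jakob: £282,000; Nkechi: £282,000; Teodor: £705,000; Lorcan: £282,000; Nadia: £282,000

The entire £2,820,000 passes to the descendants.
That amount (£2,820,000) is divided at the children's generation into 4 shares of £705,000. Yolanda and Teodor each take £705,000. The 2 shares of the deceased (Declan and Harun) are combined into a pool of £1,410,000.
That pool (£1,410,000) is divided at the grandchildren's generation equally among Reuben, Jakob, Nkechi, Lorcan, and Nadia: £282,000 each.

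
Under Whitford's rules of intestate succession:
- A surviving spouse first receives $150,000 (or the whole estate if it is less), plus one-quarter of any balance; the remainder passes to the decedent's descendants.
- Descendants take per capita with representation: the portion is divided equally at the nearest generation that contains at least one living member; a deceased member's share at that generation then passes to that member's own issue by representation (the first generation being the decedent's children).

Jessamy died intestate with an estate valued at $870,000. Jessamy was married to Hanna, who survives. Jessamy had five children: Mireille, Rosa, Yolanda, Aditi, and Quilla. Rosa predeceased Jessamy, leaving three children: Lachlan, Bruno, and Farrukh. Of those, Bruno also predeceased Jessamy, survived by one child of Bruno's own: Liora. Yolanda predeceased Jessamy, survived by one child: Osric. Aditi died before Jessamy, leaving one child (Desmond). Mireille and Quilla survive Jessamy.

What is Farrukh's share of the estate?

Farrukh receives $36,000.

Hanna first takes $150,000, leaving a balance of $720,000. Hanna then takes one-quarter of the balance ($180,000), for a total of $330,000. The remaining $540,000 passes to the descendants.
The descendants' portion ($540,000) is divided into 5 shares of $108,000: Mireille and Quilla each take $108,000; Rosa's $108,000 share passes to Rosa's issue; Yolanda's $108,000 share passes to Yolanda's issue; Aditi's $108,000 share passes to Aditi's issue.
Rosa's share ($108,000) is divided into 3 shares of $36,000: Lachlan and Farrukh each take $36,000; Bruno's $36,000 share passes to Bruno's issue.
Bruno's share ($36,000) passes entirely to Liora.
Yolanda's share ($108,000) passes entirely to Osric.
Aditi's share ($108,000) passes entirely to Desmond.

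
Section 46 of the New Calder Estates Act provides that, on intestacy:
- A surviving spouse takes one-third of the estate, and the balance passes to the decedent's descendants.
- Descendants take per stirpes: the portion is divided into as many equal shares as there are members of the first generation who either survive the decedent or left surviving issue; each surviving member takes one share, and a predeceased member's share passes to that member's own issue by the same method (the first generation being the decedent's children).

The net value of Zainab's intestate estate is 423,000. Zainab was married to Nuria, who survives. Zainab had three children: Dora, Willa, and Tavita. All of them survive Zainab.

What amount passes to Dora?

Dora receives 94,000.

Nuria takes one-third of 423,000 = 141,000. The remaining 282,000 passes to the descendants.
The descendants' portion (282,000) is divided into 3 shares of 94,000: Dora, Willa, and Tavita each take 94,000.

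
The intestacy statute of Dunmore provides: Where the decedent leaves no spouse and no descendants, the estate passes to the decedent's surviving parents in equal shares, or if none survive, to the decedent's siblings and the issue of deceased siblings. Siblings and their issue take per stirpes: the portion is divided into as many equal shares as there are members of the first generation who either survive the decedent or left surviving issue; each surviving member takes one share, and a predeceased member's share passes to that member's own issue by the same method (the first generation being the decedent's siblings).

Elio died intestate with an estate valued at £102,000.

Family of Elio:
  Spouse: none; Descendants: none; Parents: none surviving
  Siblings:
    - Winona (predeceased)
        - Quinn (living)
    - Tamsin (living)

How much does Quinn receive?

The entire £102,000 passes to the siblings and their issue.
That amount (£102,000) is divided into 2 shares of £51,000: Tamsin takes £51,000; Winona's £51,000 share passes to Winona's issue.
Winona's share (£51,000) passes entirely to Quinn.

Quinn receives £51,000.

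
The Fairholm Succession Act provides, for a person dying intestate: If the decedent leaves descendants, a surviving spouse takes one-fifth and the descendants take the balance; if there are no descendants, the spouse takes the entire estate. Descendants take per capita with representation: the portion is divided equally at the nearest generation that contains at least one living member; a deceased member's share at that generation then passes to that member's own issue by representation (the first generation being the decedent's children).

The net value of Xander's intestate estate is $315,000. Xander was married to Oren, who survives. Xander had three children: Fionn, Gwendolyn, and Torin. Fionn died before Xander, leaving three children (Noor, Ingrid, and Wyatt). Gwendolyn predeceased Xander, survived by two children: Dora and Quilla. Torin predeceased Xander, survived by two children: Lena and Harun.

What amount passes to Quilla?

Oren takes one-fifth of $315,000 = $63,000. The remaining $252,000 passes to the descendants.
No child survives, so the initial division is made at the grandchildren's generation.
The descendants' portion ($252,000) is divided into 7 shares of $36,000: Noor, Ingrid, Wyatt, Dora, Quilla, Lena, and Harun each take $36,000.

Quilla receives $36,000.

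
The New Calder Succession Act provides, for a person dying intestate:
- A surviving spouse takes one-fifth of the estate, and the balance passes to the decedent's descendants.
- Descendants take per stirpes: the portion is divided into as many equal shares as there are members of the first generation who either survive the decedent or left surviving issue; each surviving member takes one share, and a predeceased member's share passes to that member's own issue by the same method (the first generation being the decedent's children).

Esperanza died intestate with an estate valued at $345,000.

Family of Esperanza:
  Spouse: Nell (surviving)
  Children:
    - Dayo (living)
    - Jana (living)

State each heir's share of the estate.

Nell: $69,000; Dayo: $138,000; Jana: $138,000

Nell takes one-fifth of $345,000 = $69,000. The remaining $276,000 passes to the descendants.
The descendants' portion ($276,000) is divided into 2 shares of $138,000: Dayo and Jana each take $138,000.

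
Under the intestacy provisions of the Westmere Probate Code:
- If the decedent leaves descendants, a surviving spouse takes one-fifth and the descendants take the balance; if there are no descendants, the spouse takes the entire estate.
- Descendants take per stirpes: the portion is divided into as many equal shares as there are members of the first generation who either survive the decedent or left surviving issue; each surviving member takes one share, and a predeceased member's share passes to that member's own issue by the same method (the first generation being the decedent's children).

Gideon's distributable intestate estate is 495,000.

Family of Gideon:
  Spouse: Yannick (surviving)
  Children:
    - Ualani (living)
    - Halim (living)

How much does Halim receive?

Halim receives 198,000.

Yannick takes one-fifth of 495,000 = 99,000. The remaining 396,000 passes to the descendants.
The descendants' portion (396,000) is divided into 2 shares of 198,000: Ualani and Halim each take 198,000.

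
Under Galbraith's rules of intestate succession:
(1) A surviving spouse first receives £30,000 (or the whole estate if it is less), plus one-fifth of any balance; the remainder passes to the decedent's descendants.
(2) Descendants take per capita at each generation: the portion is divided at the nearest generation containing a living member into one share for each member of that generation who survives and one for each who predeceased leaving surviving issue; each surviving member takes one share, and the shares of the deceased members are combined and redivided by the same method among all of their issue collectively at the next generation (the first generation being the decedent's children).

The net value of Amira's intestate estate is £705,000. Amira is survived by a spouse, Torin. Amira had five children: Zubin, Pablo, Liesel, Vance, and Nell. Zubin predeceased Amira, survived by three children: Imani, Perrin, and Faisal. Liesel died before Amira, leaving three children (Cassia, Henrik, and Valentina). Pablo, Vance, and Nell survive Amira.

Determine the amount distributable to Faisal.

Torin first takes £30,000, leaving a balance of £675,000. Torin then takes one-fifth of the balance (£135,000), for a total of £165,000. The remaining £540,000 passes to the descendants.
The descendants' portion (£540,000) is divided at the children's generation into 5 shares of £108,000. Pablo, Vance, and Nell each take £108,000. The 2 shares of the deceased (Zubin and Liesel) are combined into a pool of £216,000.
That pool (£216,000) is divided at the grandchildren's generation equally among Imani, Perrin, Faisal, Cassia, Henrik, and Valentina: £36,000 each.

Faisal receives £36,000.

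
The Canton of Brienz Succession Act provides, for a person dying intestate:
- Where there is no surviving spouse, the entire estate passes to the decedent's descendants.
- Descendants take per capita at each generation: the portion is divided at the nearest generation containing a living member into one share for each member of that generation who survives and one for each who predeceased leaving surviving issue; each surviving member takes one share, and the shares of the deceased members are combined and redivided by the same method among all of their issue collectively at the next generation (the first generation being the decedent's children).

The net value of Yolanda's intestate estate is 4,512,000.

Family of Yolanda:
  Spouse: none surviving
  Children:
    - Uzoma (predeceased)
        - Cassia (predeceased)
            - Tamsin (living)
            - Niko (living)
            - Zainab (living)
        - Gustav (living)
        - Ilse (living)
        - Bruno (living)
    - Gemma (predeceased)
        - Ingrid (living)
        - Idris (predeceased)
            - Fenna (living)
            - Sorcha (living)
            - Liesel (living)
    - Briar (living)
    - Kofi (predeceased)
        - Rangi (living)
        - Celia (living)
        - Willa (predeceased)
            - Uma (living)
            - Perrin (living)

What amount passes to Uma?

Uma receives 141,000.

The entire 4,512,000 passes to the descendants.
That amount (4,512,000) is divided at the children's generation into 4 shares of 1,128,000. Briar takes 1,128,000. The 3 shares of the deceased (Uzoma, Gemma, and Kofi) are combined into a pool of 3,384,000.
That pool (3,384,000) is divided at the grandchildren's generation into 9 shares of 376,000. Gustav, Ilse, Bruno, Ingrid, Rangi, and Celia each take 376,000. The 3 shares of the deceased (Cassia, Idris, and Willa) are combined into a pool of 1,128,000.
That pool (1,128,000) is divided at the great-grandchildren's generation equally among Tamsin, Niko, Zainab, Fenna, Sorcha, Liesel, Uma, and Perrin: 141,000 each.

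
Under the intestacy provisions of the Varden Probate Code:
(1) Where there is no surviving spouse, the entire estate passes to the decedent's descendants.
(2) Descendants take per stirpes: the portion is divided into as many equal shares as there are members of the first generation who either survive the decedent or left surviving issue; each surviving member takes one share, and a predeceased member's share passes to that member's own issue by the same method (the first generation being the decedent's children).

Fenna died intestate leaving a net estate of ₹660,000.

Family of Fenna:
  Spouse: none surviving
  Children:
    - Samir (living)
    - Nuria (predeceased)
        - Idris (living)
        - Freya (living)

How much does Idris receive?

The entire ₹660,000 passes to the descendants.
That amount (₹660,000) is divided into 2 shares of ₹330,000: Samir takes ₹330,000; Nuria's ₹330,000 share passes to Nuria's issue.
Nuria's share (₹330,000) is divided into 2 shares of ₹165,000: Idris and Freya each take ₹165,000.

Idris receives ₹165,000.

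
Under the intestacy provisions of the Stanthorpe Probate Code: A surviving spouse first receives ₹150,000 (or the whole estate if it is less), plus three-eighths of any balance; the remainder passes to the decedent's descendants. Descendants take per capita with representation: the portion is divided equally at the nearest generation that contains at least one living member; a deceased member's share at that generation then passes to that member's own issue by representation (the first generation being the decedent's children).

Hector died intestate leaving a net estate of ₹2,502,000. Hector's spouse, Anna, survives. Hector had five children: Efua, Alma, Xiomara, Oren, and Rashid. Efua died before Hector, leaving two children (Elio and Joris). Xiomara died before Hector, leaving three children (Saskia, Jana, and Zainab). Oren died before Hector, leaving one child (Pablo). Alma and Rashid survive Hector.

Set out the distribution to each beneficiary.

Anna: ₹1,032,000; Elio: ₹147,000; Joris: ₹147,000; Alma: ₹294,000; Saskia: ₹98,000; Jana: ₹98,000; Zainab: ₹98,000; Pablo: ₹294,000; Rashid: ₹294,000

Anna first takes ₹150,000, leaving a balance of ₹2,352,000. Anna then takes three-eighths of the balance (₹882,000), for a total of ₹1,032,000. The remaining ₹1,470,000 passes to the descendants.
The descendants' portion (₹1,470,000) is divided into 5 shares of ₹294,000: Alma and Rashid each take ₹294,000; Efua's ₹294,000 share passes to Efua's issue; Xiomara's ₹294,000 share passes to Xiomara's issue; Oren's ₹294,000 share passes to Oren's issue.
Efua's share (₹294,000) is divided into 2 shares of ₹147,000: Elio and Joris each take ₹147,000.
Xiomara's share (₹294,000) is divided into 3 shares of ₹98,000: Saskia, Jana, and Zainab each take ₹98,000.
Oren's share (₹294,000) passes entirely to Pablo.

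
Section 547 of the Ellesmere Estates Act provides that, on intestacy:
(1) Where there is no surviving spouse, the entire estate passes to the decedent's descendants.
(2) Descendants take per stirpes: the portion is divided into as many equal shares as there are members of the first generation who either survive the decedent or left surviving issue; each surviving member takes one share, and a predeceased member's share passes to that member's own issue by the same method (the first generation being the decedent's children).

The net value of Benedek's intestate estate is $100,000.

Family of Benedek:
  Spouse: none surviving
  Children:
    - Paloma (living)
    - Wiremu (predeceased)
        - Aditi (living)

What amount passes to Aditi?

The entire $100,000 passes to the descendants.
That amount ($100,000) is divided into 2 shares of $50,000: Paloma takes $50,000; Wiremu's $50,000 share passes to Wiremu's issue.
Wiremu's share ($50,000) passes entirely to Aditi.

Aditi receives $50,000.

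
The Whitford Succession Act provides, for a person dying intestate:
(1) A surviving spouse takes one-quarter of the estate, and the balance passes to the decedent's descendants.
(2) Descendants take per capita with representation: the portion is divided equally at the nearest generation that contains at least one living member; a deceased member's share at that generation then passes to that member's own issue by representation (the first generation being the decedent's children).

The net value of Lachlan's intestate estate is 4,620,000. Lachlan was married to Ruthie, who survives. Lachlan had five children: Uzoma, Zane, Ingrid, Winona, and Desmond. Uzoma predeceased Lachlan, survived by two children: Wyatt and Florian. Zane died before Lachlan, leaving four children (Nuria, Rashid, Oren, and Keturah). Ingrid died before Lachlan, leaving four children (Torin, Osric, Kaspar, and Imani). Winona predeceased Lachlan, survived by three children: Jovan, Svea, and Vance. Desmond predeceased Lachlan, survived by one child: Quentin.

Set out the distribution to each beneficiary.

Ruthie: 1,155,000; Wyatt: 247,500; Florian: 247,500; Nuria: 247,500; Rashid: 247,500; Oren: 247,500; Keturah: 247,500; Torin: 247,500; Osric: 247,500; Kaspar: 247,500; Imani: 247,500; Jovan: 247,500; Svea: 247,500; Vance: 247,500; Quentin: 247,500

Ruthie takes one-quarter of 4,620,000 = 1,155,000. The remaining 3,465,000 passes to the descendants.
No child survives, so the initial division is made at the grandchildren's generation.
The descendants' portion (3,465,000) is divided into 14 shares of 247,500: Wyatt, Florian, Nuria, Rashid, Oren, Keturah, Torin, Osric, Kaspar, Imani, Jovan, Svea, Vance, and Quentin each take 247,500.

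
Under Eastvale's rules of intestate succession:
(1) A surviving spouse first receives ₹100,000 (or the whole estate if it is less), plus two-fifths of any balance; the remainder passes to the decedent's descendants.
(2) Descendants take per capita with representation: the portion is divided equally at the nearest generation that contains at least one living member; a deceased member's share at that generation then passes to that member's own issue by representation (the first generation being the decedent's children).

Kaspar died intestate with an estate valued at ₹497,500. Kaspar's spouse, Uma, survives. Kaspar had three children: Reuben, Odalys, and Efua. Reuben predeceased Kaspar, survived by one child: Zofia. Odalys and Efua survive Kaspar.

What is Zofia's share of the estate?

Zofia receives ₹79,500.

Uma first takes ₹100,000, leaving a balance of ₹397,500. Uma then takes two-fifths of the balance (₹159,000), for a total of ₹259,000. The remaining ₹238,500 passes to the descendants.
The descendants' portion (₹238,500) is divided into 3 shares of ₹79,500: Odalys and Efua each take ₹79,500; Reuben's ₹79,500 share passes to Reuben's issue.
Reuben's share (₹79,500) passes entirely to Zofia.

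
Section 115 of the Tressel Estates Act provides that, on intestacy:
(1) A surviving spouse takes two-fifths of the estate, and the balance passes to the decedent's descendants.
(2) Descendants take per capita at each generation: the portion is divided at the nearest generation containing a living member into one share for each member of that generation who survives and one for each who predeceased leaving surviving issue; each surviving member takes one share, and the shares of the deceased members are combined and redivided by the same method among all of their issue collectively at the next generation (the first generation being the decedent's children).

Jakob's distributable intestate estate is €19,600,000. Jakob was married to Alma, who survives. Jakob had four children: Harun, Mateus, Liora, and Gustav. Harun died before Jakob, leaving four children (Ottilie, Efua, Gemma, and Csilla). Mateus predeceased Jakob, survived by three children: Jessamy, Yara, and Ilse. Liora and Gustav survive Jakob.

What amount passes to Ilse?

Alma takes two-fifths of €19,600,000 = €7,840,000. The remaining €11,760,000 passes to the descendants.
The descendants' portion (€11,760,000) is divided at the children's generation into 4 shares of €2,940,000. Liora and Gustav each take €2,940,000. The 2 shares of the deceased (Harun and Mateus) are combined into a pool of €5,880,000.
That pool (€5,880,000) is divided at the grandchildren's generation equally among Ottilie, Efua, Gemma, Csilla, Jessamy, Yara, and Ilse: €840,000 each.

Ilse receives €840,000.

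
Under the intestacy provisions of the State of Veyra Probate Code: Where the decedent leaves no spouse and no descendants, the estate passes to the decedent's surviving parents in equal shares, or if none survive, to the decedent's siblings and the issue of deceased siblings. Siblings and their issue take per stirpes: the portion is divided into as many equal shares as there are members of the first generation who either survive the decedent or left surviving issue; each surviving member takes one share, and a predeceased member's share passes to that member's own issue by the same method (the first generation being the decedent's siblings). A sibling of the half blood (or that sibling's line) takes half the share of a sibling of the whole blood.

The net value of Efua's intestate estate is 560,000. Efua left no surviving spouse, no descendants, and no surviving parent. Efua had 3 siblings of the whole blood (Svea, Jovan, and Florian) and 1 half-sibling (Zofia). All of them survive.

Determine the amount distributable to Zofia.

The entire 560,000 passes to the siblings and their issue.
Counting each half-blood sibling's line as half a unit, there are 7/2 units in 560,000, so one unit is 160,000. Whole-blood lines (Svea, Jovan, and Florian) take 160,000 each; half-blood lines (Zofia) take 80,000 each.

Zofia receives 80,000.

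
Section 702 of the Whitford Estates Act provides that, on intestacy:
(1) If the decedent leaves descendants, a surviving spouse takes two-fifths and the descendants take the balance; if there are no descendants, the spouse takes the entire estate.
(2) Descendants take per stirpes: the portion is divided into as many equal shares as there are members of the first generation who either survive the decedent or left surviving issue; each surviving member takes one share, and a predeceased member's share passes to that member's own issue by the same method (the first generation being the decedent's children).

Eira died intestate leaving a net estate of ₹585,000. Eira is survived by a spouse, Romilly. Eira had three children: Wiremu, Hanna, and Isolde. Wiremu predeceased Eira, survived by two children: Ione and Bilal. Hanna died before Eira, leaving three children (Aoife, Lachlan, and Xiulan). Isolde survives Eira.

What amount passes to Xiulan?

Xiulan receives ₹39,000.

Romilly takes two-fifths of ₹585,000 = ₹234,000. The remaining ₹351,000 passes to the descendants.
The descendants' portion (₹351,000) is divided into 3 shares of ₹117,000: Isolde takes ₹117,000; Wiremu's ₹117,000 share passes to Wiremu's issue; Hanna's ₹117,000 share passes to Hanna's issue.
Wiremu's share (₹117,000) is divided into 2 shares of ₹58,500: Ione and Bilal each take ₹58,500.
Hanna's share (₹117,000) is divided into 3 shares of ₹39,000: Aoife, Lachlan, and Xiulan each take ₹39,000.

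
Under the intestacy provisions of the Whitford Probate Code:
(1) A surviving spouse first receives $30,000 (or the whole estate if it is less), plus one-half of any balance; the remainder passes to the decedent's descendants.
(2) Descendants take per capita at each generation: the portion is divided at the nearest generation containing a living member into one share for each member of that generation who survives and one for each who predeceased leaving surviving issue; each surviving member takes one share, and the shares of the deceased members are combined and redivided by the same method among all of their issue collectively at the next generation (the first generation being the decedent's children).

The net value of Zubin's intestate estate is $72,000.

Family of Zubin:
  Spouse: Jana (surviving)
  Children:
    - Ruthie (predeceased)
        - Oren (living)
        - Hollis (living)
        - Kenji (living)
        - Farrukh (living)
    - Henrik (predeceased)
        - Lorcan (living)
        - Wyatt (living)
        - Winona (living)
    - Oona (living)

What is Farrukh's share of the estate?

Jana first takes $30,000, leaving a balance of $42,000. Jana then takes one-half of the balance ($21,000), for a total of $51,000. The remaining $21,000 passes to the descendants.
The descendants' portion ($21,000) is divided at the children's generation into 3 shares of $7,000. Oona takes $7,000. The 2 shares of the deceased (Ruthie and Henrik) are combined into a pool of $14,000.
That pool ($14,000) is divided at the grandchildren's generation equally among Oren, Hollis, Kenji, Farrukh, Lorcan, Wyatt, and Winona: $2,000 each.

Farrukh receives $2,000.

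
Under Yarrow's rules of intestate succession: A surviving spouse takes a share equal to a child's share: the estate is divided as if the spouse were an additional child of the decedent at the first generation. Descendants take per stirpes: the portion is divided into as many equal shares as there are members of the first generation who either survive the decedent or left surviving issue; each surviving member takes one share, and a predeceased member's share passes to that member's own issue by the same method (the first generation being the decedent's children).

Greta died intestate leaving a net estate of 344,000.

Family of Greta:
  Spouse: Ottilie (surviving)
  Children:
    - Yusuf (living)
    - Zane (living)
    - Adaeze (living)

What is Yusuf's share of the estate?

Yusuf receives 86,000.

The spouse counts as an additional share at the children's level, so there are 4 primary shares of 86,000. Ottilie takes one such share (86,000).
The children's combined portion (258,000) is divided into 3 shares of 86,000: Yusuf, Zane, and Adaeze each take 86,000.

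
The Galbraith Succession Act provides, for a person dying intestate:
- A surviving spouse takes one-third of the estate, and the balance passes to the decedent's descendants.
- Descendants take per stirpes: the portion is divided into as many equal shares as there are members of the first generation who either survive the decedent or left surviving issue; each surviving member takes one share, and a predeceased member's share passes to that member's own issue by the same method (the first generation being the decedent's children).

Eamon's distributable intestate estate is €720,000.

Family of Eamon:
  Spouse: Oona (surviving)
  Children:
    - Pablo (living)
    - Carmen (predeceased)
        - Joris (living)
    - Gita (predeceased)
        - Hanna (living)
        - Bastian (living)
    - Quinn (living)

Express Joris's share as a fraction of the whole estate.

Joris receives 1/6 of the estate.

Oona takes one-third of €720,000 = €240,000. The remaining €480,000 passes to the descendants.
The descendants' portion (€480,000) is divided into 4 shares of €120,000: Pablo and Quinn each take €120,000; Carmen's €120,000 share passes to Carmen's issue; Gita's €120,000 share passes to Gita's issue.
Carmen's share (€120,000) passes entirely to Joris.
Gita's share (€120,000) is divided into 2 shares of €60,000: Hanna and Bastian each take €60,000.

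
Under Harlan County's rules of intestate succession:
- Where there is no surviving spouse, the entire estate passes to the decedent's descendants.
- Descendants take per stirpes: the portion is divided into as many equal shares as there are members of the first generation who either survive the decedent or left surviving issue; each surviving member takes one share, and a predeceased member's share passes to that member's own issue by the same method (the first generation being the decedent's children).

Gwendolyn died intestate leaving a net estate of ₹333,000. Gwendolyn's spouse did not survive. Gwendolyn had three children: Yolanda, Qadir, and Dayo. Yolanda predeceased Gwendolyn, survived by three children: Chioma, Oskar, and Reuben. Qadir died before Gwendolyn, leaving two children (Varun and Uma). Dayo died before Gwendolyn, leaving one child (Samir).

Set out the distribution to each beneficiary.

Chioma: ₹37,000; Oskar: ₹37,000; Reuben: ₹37,000; Varun: ₹55,500; Uma: ₹55,500; Samir: ₹111,000

The entire ₹333,000 passes to the descendants.
That amount (₹333,000) is divided into 3 shares of ₹111,000: Yolanda's ₹111,000 share passes to Yolanda's issue; Qadir's ₹111,000 share passes to Qadir's issue; Dayo's ₹111,000 share passes to Dayo's issue.
Yolanda's share (₹111,000) is divided into 3 shares of ₹37,000: Chioma, Oskar, and Reuben each take ₹37,000.
Qadir's share (₹111,000) is divided into 2 shares of ₹55,500: Varun and Uma each take ₹55,500.
Dayo's share (₹111,000) passes entirely to Samir.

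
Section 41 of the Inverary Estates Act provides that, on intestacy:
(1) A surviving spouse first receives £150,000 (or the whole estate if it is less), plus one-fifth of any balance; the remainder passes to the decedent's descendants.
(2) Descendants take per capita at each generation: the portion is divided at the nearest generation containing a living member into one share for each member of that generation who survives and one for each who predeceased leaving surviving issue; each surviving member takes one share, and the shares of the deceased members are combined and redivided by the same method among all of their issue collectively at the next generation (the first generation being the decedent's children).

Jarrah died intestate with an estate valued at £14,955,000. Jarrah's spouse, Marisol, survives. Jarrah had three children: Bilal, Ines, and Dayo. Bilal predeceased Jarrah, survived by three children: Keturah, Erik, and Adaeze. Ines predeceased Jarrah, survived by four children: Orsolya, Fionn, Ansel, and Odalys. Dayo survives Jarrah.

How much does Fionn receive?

Marisol first takes £150,000, leaving a balance of £14,805,000. Marisol then takes one-fifth of the balance (£2,961,000), for a total of £3,111,000. The remaining £11,844,000 passes to the descendants.
The descendants' portion (£11,844,000) is divided at the children's generation into 3 shares of £3,948,000. Dayo takes £3,948,000. The 2 shares of the deceased (Bilal and Ines) are combined into a pool of £7,896,000.
That pool (£7,896,000) is divided at the grandchildren's generation equally among Keturah, Erik, Adaeze, Orsolya, Fionn, Ansel, and Odalys: £1,128,000 each.

Fionn receives £1,128,000.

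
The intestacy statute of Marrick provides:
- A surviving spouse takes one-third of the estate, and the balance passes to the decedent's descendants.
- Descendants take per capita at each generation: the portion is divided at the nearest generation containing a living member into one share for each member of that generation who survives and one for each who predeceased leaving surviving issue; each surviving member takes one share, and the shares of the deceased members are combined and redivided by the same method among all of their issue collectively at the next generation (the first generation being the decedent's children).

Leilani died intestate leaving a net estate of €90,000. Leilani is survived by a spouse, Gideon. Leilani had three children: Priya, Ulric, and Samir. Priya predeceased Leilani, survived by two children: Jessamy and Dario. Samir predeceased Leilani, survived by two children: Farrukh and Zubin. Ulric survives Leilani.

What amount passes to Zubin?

Gideon takes one-third of €90,000 = €30,000. The remaining €60,000 passes to the descendants.
The descendants' portion (€60,000) is divided at the children's generation into 3 shares of €20,000. Ulric takes €20,000. The 2 shares of the deceased (Priya and Samir) are combined into a pool of €40,000.
That pool (€40,000) is divided at the grandchildren's generation equally among Jessamy, Dario, Farrukh, and Zubin: €10,000 each.

Zubin receives €10,000.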